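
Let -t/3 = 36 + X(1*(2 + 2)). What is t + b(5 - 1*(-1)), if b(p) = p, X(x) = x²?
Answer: -150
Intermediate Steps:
t = -156 (t = -3*(36 + (1*(2 + 2))²) = -3*(36 + (1*4)²) = -3*(36 + 4²) = -3*(36 + 16) = -3*52 = -156)
t + b(5 - 1*(-1)) = -156 + (5 - 1*(-1)) = -156 + (5 + 1) = -156 + 6 = -150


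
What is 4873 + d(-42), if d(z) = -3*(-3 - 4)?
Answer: 4894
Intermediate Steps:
d(z) = 21 (d(z) = -3*(-7) = 21)
4873 + d(-42) = 4873 + 21 = 4894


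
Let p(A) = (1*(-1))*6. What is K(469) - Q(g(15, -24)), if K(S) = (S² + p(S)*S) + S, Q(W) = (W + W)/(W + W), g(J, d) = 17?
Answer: 217615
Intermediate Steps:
p(A) = -6 (p(A) = -1*6 = -6)
Q(W) = 1 (Q(W) = (2*W)/((2*W)) = (2*W)*(1/(2*W)) = 1)
K(S) = S² - 5*S (K(S) = (S² - 6*S) + S = S² - 5*S)
K(469) - Q(g(15, -24)) = 469*(-5 + 469) - 1*1 = 469*464 - 1 = 217616 - 1 = 217615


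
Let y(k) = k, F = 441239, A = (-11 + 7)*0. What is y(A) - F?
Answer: -441239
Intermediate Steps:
A = 0 (A = -4*0 = 0)
y(A) - F = 0 - 1*441239 = 0 - 441239 = -441239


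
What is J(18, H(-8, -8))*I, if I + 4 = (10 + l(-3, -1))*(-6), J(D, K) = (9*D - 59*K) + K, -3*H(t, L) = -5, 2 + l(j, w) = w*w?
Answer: -11368/3 ≈ -3789.3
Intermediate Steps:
l(j, w) = -2 + w**2 (l(j, w) = -2 + w*w = -2 + w**2)
H(t, L) = 5/3 (H(t, L) = -1/3*(-5) = 5/3)
J(D, K) = -58*K + 9*D (J(D, K) = (-59*K + 9*D) + K = -58*K + 9*D)
I = -58 (I = -4 + (10 + (-2 + (-1)**2))*(-6) = -4 + (10 + (-2 + 1))*(-6) = -4 + (10 - 1)*(-6) = -4 + 9*(-6) = -4 - 54 = -58)
J(18, H(-8, -8))*I = (-58*5/3 + 9*18)*(-58) = (-290/3 + 162)*(-58) = (196/3)*(-58) = -11368/3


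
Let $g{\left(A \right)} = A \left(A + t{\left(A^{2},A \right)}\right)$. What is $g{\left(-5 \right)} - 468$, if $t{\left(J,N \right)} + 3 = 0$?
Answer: $-428$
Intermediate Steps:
$t{\left(J,N \right)} = -3$ ($t{\left(J,N \right)} = -3 + 0 = -3$)
$g{\left(A \right)} = A \left(-3 + A\right)$ ($g{\left(A \right)} = A \left(A - 3\right) = A \left(-3 + A\right)$)
$g{\left(-5 \right)} - 468 = - 5 \left(-3 - 5\right) - 468 = \left(-5\right) \left(-8\right) - 468 = 40 - 468 = -428$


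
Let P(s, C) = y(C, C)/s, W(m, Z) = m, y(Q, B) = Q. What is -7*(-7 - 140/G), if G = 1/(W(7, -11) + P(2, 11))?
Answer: 12299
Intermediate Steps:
P(s, C) = C/s
G = 2/25 (G = 1/(7 + 11/2) = 1/(25/2) = 2/25 ≈ 0.080000)
-7*(-7 - 140/G) = -7*(-7 - 140/2/25) = -7*(-7 - 140*25/2) = -7*(-7 - 1750) = -7*(-1757) = 12299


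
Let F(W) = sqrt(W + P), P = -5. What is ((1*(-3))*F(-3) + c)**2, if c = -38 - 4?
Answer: 1692 + 504*I*sqrt(2) ≈ 1692.0 + 712.76*I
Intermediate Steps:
F(W) = sqrt(-5 + W) (F(W) = sqrt(W - 5) = sqrt(-5 + W))
c = -42
((1*(-3))*F(-3) + c)**2 = ((1*(-3))*sqrt(-5 - 3) - 42)**2 = (-6*I*sqrt(2) - 42)**2 = (-42 - 6*I*sqrt(2))**2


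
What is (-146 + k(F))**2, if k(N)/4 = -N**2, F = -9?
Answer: 220900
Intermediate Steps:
k(N) = -4*N**2 (k(N) = 4*(-N**2) = -4*N**2)
(-146 + k(F))**2 = (-146 - 4*(-9)**2)**2 = (-146 - 4*81)**2 = (-146 - 324)**2 = (-470)**2 = 220900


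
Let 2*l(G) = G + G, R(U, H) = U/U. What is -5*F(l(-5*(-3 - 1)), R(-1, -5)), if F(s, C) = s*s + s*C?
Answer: -2100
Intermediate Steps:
R(U, H) = 1
l(G) = G (l(G) = (G + G)/2 = (2*G)/2 = G)
F(s, C) = s**2 + C*s
-5*F(l(-5*(-3 - 1)), R(-1, -5)) = -5*(-5*(-3 - 1))*(1 - 5*(-3 - 1)) = -5*(-5*(-4))*(1 - 5*(-4)) = -100*(1 + 20) = -100*21 = -5*420 = -2100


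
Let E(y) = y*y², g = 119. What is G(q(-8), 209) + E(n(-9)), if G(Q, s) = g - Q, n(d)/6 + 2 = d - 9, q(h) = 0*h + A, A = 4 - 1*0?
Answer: -1727885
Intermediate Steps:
A = 4 (A = 4 + 0 = 4)
q(h) = 4 (q(h) = 0*h + 4 = 0 + 4 = 4)
n(d) = -66 + 6*d (n(d) = -12 + 6*(d - 9) = -12 + 6*(-9 + d) = -12 + (-54 + 6*d) = -66 + 6*d)
E(y) = y³
G(Q, s) = 119 - Q
G(q(-8), 209) + E(n(-9)) = (119 - 1*4) + (-66 + 6*(-9))³ = (119 - 4) + (-66 - 54)³ = 115 + (-120)³ = 115 - 1728000 = -1727885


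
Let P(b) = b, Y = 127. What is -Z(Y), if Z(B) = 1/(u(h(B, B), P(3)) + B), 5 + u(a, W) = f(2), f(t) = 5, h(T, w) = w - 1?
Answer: -1/127 ≈ -0.0078740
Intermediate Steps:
h(T, w) = -1 + w
u(a, W) = 0 (u(a, W) = -5 + 5 = 0)
Z(B) = 1/B (Z(B) = 1/(0 + B) = 1/B)
-Z(Y) = -1/127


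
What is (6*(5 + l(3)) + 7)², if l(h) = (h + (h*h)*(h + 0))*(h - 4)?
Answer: 20449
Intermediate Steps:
l(h) = (-4 + h)*(h + h³) (l(h) = (h + h²*h)*(-4 + h) = (h + h³)*(-4 + h) = (-4 + h)*(h + h³))
(6*(5 + l(3)) + 7)² = (6*(5 + 3*(-4 + 3 + 3³ - 4*3²)) + 7)² = (6*(5 + 3*(-4 + 3 + 27 - 4*9)) + 7)² = (6*(5 + 3*(-4 + 3 + 27 - 36)) + 7)² = (6*(5 + 3*(-10)) + 7)² = (6*(5 - 30) + 7)² = (6*(-25) + 7)² = (-150 + 7)² = (-143)² = 20449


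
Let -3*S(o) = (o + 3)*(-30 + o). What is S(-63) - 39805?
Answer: -41665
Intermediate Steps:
S(o) = -(-30 + o)*(3 + o)/3 (S(o) = -(o + 3)*(-30 + o)/3 = -(3 + o)*(-30 + o)/3 = -(-30 + o)*(3 + o)/3)
S(-63) - 39805 = (30 + 9*(-63) - 1/3*(-63)**2) - 39805 = (30 - 567 - 1/3*3969) - 39805 = (30 - 567 - 1323) - 39805 = -1860 - 39805 = -41665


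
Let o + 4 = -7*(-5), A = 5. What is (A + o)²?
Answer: 1296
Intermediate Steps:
o = 31 (o = -4 - 7*(-5) = -4 + 35 = 31)
(A + o)² = (5 + 31)² = 36² = 1296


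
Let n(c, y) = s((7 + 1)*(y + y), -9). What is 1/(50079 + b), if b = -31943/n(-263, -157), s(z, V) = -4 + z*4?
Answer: 10052/503426051 ≈ 1.9967e-5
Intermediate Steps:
s(z, V) = -4 + 4*z
n(c, y) = -4 + 64*y (n(c, y) = -4 + 4*((7 + 1)*(y + y)) = -4 + 4*(8*(2*y)) = -4 + 4*(16*y) = -4 + 64*y)
b = 31943/10052 (b = -31943/(-4 + 64*(-157)) = -31943/(-4 - 10048) = -31943/(-10052) = -31943*(-1/10052) = 31943/10052 ≈ 3.1778)
1/(50079 + b) = 1/(50079 + 31943/10052) = 1/(503426051/10052) = 10052/503426051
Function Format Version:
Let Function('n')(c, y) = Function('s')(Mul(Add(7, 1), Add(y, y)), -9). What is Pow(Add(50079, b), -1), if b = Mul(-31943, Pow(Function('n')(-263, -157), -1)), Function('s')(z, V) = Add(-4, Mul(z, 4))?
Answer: Rational(10052, 503426051) ≈ 1.9967e-5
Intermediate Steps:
Function('s')(z, V) = Add(-4, Mul(4, z))
Function('n')(c, y) = Add(-4, Mul(64, y)) (Function('n')(c, y) = Add(-4, Mul(4, Mul(Add(7, 1), Add(y, y)))) = Add(-4, Mul(4, Mul(8, Mul(2, y)))) = Add(-4, Mul(4, Mul(16, y))) = Add(-4, Mul(64, y)))
b = Rational(31943, 10052) (b = Mul(-31943, Pow(Add(-4, Mul(64, -157)), -1)) = Mul(-31943, Pow(Add(-4, -10048), -1)) = Mul(-31943, Pow(-10052, -1)) = Mul(-31943, Rational(-1, 10052)) = Rational(31943, 10052) ≈ 3.1778)
Pow(Add(50079, b), -1) = Pow(Add(50079, Rational(31943, 10052)), -1) = Pow(Rational(503426051, 10052), -1) = Rational(10052, 503426051)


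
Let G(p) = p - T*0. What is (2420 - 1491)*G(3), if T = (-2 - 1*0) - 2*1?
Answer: 2787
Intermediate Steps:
T = -4 (T = (-2 + 0) - 2 = -2 - 2 = -4)
G(p) = p (G(p) = p - (-4)*0 = p - 1*0 = p + 0 = p)
(2420 - 1491)*G(3) = (2420 - 1491)*3 = 929*3 = 2787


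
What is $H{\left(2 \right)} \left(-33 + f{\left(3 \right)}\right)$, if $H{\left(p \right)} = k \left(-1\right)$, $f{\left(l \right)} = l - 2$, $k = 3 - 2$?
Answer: $32$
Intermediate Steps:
$k = 1$
$f{\left(l \right)} = -2 + l$ ($f{\left(l \right)} = l - 2 = -2 + l$)
$H{\left(p \right)} = -1$ ($H{\left(p \right)} = 1 \left(-1\right) = -1$)
$H{\left(2 \right)} \left(-33 + f{\left(3 \right)}\right) = - (-33 + \left(-2 + 3\right)) = - (-33 + 1) = \left(-1\right) \left(-32\right) = 32$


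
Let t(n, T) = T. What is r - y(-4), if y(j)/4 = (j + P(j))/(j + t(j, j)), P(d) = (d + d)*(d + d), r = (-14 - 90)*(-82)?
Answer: 8558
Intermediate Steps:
r = 8528 (r = -104*(-82) = 8528)
P(d) = 4*d² (P(d) = (2*d)*(2*d) = 4*d²)
y(j) = 2*(j + 4*j²)/j (y(j) = 4*((j + 4*j²)/(j + j)) = 4*((j + 4*j²)/((2*j))) = 4*((j + 4*j²)*(1/(2*j))) = 4*((j + 4*j²)/(2*j)) = 2*(j + 4*j²)/j)
r - y(-4) = 8528 - (2 + 8*(-4)) = 8528 - (2 - 32) = 8528 - 1*(-30) = 8528 + 30 = 8558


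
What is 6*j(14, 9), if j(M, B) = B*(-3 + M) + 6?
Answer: 630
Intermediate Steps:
j(M, B) = 6 + B*(-3 + M)
6*j(14, 9) = 6*(6 - 3*9 + 9*14) = 6*(6 - 27 + 126) = 6*105 = 630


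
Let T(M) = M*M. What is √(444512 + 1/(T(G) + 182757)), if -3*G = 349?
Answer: √1387288624726921478/1766614 ≈ 666.72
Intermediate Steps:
G = -349/3 (G = -⅓*349 = -349/3 ≈ -116.33)
T(M) = M²
√(444512 + 1/(T(G) + 182757)) = √(444512 + 1/((-349/3)² + 182757)) = √(444512 + 1/(121801/9 + 182757)) = √(444512 + 1/(1766614/9)) = √(444512 + 9/1766614) = √(785281122377/1766614) = √1387288624726921478/1766614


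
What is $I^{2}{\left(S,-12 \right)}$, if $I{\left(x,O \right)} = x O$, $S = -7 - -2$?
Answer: $3600$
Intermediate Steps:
$S = -5$ ($S = -7 + 2 = -5$)
$I{\left(x,O \right)} = O x$
$I^{2}{\left(S,-12 \right)} = \left(\left(-12\right) \left(-5\right)\right)^{2} = 60^{2} = 3600$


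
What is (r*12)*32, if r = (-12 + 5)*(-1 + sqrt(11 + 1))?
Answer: 2688 - 5376*sqrt(3) ≈ -6623.5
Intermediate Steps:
r = 7 - 14*sqrt(3) (r = -7*(-1 + sqrt(12)) = -7*(-1 + 2*sqrt(3)) = 7 - 14*sqrt(3) ≈ -17.249)
(r*12)*32 = ((7 - 14*sqrt(3))*12)*32 = (84 - 168*sqrt(3))*32 = 2688 - 5376*sqrt(3)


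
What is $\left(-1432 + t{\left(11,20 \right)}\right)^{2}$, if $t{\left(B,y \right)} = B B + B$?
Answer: $1690000$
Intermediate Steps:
$t{\left(B,y \right)} = B + B^{2}$ ($t{\left(B,y \right)} = B^{2} + B = B + B^{2}$)
$\left(-1432 + t{\left(11,20 \right)}\right)^{2} = \left(-1432 + 11 \left(1 + 11\right)\right)^{2} = \left(-1432 + 11 \cdot 12\right)^{2} = \left(-1432 + 132\right)^{2} = \left(-1300\right)^{2} = 1690000$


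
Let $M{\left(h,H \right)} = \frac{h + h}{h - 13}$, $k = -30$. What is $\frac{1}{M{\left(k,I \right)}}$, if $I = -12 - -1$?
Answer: $\frac{43}{60} \approx 0.71667$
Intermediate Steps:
$I = -11$ ($I = -12 + 1 = -11$)
$M{\left(h,H \right)} = \frac{2 h}{-13 + h}$
$\frac{1}{M{\left(k,I \right)}} = \frac{1}{2 \left(-30\right) \frac{1}{-13 - 30}} = \frac{1}{2 \left(-30\right) \frac{1}{-43}} = \frac{1}{2 \left(-30\right) \left(- \frac{1}{43}\right)} = \frac{1}{\frac{60}{43}} = \frac{43}{60}$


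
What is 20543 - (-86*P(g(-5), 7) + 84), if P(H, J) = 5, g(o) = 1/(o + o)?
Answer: 20889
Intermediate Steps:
g(o) = 1/(2*o)
20543 - (-86*P(g(-5), 7) + 84) = 20543 - (-86*5 + 84) = 20543 - (-430 + 84) = 20543 - 1*(-346) = 20543 + 346 = 20889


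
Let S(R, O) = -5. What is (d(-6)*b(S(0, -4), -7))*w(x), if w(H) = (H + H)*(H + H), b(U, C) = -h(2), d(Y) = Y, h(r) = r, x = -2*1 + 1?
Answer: 48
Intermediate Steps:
x = -1 (x = -2 + 1 = -1)
b(U, C) = -2 (b(U, C) = -1*2 = -2)
w(H) = 4*H² (w(H) = (2*H)*(2*H) = 4*H²)
(d(-6)*b(S(0, -4), -7))*w(x) = (-6*(-2))*(4*(-1)²) = 12*(4*1) = 12*4 = 48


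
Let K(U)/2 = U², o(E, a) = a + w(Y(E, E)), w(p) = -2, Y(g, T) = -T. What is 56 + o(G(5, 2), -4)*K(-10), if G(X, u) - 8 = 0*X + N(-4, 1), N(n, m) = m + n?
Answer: -1144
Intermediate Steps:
G(X, u) = 5 (G(X, u) = 8 + (0*X + (1 - 4)) = 8 + (0 - 3) = 8 - 3 = 5)
o(E, a) = -2 + a (o(E, a) = a - 2 = -2 + a)
K(U) = 2*U²
56 + o(G(5, 2), -4)*K(-10) = 56 + (-2 - 4)*(2*(-10)²) = 56 - 12*100 = 56 - 6*200 = 56 - 1200 = -1144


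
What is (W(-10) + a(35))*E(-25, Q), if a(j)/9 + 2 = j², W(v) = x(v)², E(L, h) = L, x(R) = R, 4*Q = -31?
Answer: -277675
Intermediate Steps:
Q = -31/4 (Q = (¼)*(-31) = -31/4 ≈ -7.7500)
W(v) = v²
a(j) = -18 + 9*j²
(W(-10) + a(35))*E(-25, Q) = ((-10)² + (-18 + 9*35²))*(-25) = (100 + (-18 + 9*1225))*(-25) = (100 + (-18 + 11025))*(-25) = (100 + 11007)*(-25) = 11107*(-25) = -277675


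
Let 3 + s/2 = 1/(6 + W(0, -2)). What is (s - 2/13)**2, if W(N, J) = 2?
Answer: 94249/2704 ≈ 34.855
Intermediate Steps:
s = -23/4 (s = -6 + 2/(6 + 2) = -6 + 2/8 = -6 + 2*(1/8) = -6 + 1/4 = -23/4 ≈ -5.7500)
(s - 2/13)**2 = (-23/4 - 2/13)**2 = (-307/52)**2 = 94249/2704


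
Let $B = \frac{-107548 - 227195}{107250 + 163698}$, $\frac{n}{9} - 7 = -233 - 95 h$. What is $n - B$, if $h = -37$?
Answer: $\frac{2673555497}{90316} \approx 29602.0$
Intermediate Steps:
$n = 29601$ ($n = 63 + 9 \left(-233 - -3515\right) = 63 + 9 \left(-233 + 3515\right) = 63 + 9 \cdot 3282 = 63 + 29538 = 29601$)
$B = - \frac{111581}{90316}$ ($B = - \frac{334743}{270948} = \left(-334743\right) \frac{1}{270948} = - \frac{111581}{90316} \approx -1.2355$)
$n - B = 29601 - - \frac{111581}{90316} = 29601 + \frac{111581}{90316} = \frac{2673555497}{90316}$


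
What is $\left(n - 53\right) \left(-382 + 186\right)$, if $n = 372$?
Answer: $-62524$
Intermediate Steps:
$\left(n - 53\right) \left(-382 + 186\right) = \left(372 - 53\right) \left(-382 + 186\right) = 319 \left(-196\right) = -62524$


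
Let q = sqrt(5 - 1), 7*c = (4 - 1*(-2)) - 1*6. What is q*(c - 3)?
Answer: -6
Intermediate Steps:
c = 0 (c = ((4 - 1*(-2)) - 1*6)/7 = ((4 + 2) - 6)/7 = (6 - 6)/7 = (1/7)*0 = 0)
q = 2 (q = sqrt(4) = 2)
q*(c - 3) = 2*(0 - 3) = 2*(-3) = -6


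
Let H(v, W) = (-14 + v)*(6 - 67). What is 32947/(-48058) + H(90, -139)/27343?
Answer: -1123666709/1314049894 ≈ -0.85512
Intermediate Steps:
H(v, W) = 854 - 61*v (H(v, W) = (-14 + v)*(-61) = 854 - 61*v)
32947/(-48058) + H(90, -139)/27343 = 32947/(-48058) + (854 - 61*90)/27343 = 32947*(-1/48058) + (854 - 5490)*(1/27343) = -32947/48058 - 4636*1/27343 = -32947/48058 - 4636/27343 = -1123666709/1314049894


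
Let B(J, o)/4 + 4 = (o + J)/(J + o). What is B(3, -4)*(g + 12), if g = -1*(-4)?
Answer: -192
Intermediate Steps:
B(J, o) = -12 (B(J, o) = -16 + 4*((o + J)/(J + o)) = -16 + 4*((J + o)/(J + o)) = -16 + 4*1 = -16 + 4 = -12)
g = 4
B(3, -4)*(g + 12) = -12*(4 + 12) = -12*16 = -192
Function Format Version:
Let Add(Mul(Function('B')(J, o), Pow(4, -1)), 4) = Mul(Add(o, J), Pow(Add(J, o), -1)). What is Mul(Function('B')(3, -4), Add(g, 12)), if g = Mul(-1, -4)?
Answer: -192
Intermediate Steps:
Function('B')(J, o) = -12 (Function('B')(J, o) = Add(-16, Mul(4, Mul(Add(o, J), Pow(Add(J, o), -1)))) = Add(-16, Mul(4, Mul(Add(J, o), Pow(Add(J, o), -1)))) = Add(-16, Mul(4, 1)) = Add(-16, 4) = -12)
g = 4
Mul(Function('B')(3, -4), Add(g, 12)) = Mul(-12, Add(4, 12)) = Mul(-12, 16) = -192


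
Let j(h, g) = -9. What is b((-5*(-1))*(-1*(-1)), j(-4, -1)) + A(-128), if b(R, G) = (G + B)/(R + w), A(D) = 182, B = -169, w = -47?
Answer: 3911/21 ≈ 186.24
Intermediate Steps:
b(R, G) = (-169 + G)/(-47 + R) (b(R, G) = (G - 169)/(R - 47) = (-169 + G)/(-47 + R))
b((-5*(-1))*(-1*(-1)), j(-4, -1)) + A(-128) = (-169 - 9)/(-47 + (-5*(-1))*(-1*(-1))) + 182 = -178/(-47 + 5*1) + 182 = -178/(-47 + 5) + 182 = -178/(-42) + 182 = -1/42*(-178) + 182 = 89/21 + 182 = 3911/21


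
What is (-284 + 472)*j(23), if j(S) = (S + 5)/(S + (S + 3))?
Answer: 752/7 ≈ 107.43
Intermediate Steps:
j(S) = (5 + S)/(3 + 2*S) (j(S) = (5 + S)/(S + (3 + S)) = (5 + S)/(3 + 2*S))
(-284 + 472)*j(23) = (-284 + 472)*((5 + 23)/(3 + 2*23)) = 188*(28/(3 + 46)) = 188*(28/49) = 188*((1/49)*28) = 188*(4/7) = 752/7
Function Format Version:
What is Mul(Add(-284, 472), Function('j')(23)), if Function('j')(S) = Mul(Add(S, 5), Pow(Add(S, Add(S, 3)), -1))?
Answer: Rational(752, 7) ≈ 107.43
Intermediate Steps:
Function('j')(S) = Mul(Pow(Add(3, Mul(2, S)), -1), Add(5, S)) (Function('j')(S) = Mul(Add(5, S), Pow(Add(S, Add(3, S)), -1)) = Mul(Add(5, S), Pow(Add(3, Mul(2, S)), -1)) = Mul(Pow(Add(3, Mul(2, S)), -1), Add(5, S)))
Mul(Add(-284, 472), Function('j')(23)) = Mul(Add(-284, 472), Mul(Pow(Add(3, Mul(2, 23)), -1), Add(5, 23))) = Mul(188, Mul(Pow(Add(3, 46), -1), 28)) = Mul(188, Mul(Pow(49, -1), 28)) = Mul(188, Mul(Rational(1, 49), 28)) = Mul(188, Rational(4, 7)) = Rational(752, 7)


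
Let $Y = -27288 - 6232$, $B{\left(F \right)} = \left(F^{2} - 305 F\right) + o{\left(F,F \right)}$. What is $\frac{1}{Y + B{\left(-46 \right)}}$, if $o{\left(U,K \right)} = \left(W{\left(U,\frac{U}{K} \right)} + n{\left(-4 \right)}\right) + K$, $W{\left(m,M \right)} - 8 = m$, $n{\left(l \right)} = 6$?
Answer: $- \frac{1}{17452} \approx -5.73 \cdot 10^{-5}$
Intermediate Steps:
$W{\left(m,M \right)} = 8 + m$
$o{\left(U,K \right)} = 14 + K + U$ ($o{\left(U,K \right)} = \left(\left(8 + U\right) + 6\right) + K = \left(14 + U\right) + K = 14 + K + U$)
$B{\left(F \right)} = 14 + F^{2} - 303 F$ ($B{\left(F \right)} = \left(F^{2} - 305 F\right) + \left(14 + F + F\right) = \left(F^{2} - 305 F\right) + \left(14 + 2 F\right) = 14 + F^{2} - 303 F$)
$Y = -33520$
$\frac{1}{Y + B{\left(-46 \right)}} = \frac{1}{-33520 + \left(14 + \left(-46\right)^{2} - -13938\right)} = \frac{1}{-33520 + \left(14 + 2116 + 13938\right)} = \frac{1}{-33520 + 16068} = \frac{1}{-17452} = - \frac{1}{17452}$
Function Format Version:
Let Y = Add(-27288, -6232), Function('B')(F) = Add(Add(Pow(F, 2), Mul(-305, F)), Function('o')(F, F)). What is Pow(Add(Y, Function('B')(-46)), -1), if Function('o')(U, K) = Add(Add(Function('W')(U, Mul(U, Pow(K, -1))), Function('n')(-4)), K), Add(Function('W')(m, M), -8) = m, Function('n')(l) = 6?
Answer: Rational(-1, 17452) ≈ -5.7300e-5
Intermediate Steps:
Function('W')(m, M) = Add(8, m)
Function('o')(U, K) = Add(14, K, U) (Function('o')(U, K) = Add(Add(Add(8, U), 6), K) = Add(Add(14, U), K) = Add(14, K, U))
Function('B')(F) = Add(14, Pow(F, 2), Mul(-303, F)) (Function('B')(F) = Add(Add(Pow(F, 2), Mul(-305, F)), Add(14, F, F)) = Add(Add(Pow(F, 2), Mul(-305, F)), Add(14, Mul(2, F))) = Add(14, Pow(F, 2), Mul(-303, F)))
Y = -33520
Pow(Add(Y, Function('B')(-46)), -1) = Pow(Add(-33520, Add(14, Pow(-46, 2), Mul(-303, -46))), -1) = Pow(Add(-33520, Add(14, 2116, 13938)), -1) = Pow(Add(-33520, 16068), -1) = Pow(-17452, -1) = Rational(-1, 17452)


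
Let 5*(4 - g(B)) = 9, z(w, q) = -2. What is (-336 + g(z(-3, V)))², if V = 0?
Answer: 2785561/25 ≈ 1.1142e+5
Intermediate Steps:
g(B) = 11/5 (g(B) = 4 - ⅕*9 = 4 - 9/5 = 11/5)
(-336 + g(z(-3, V)))² = (-336 + 11/5)² = (-1669/5)² = 2785561/25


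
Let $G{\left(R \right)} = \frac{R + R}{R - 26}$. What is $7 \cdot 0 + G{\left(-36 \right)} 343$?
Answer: $\frac{12348}{31} \approx 398.32$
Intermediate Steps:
$G{\left(R \right)} = \frac{2 R}{-26 + R}$
$7 \cdot 0 + G{\left(-36 \right)} 343 = 7 \cdot 0 + 2 \left(-36\right) \frac{1}{-26 - 36} \cdot 343 = 0 + 2 \left(-36\right) \frac{1}{-62} \cdot 343 = 0 + 2 \left(-36\right) \left(- \frac{1}{62}\right) 343 = 0 + \frac{36}{31} \cdot 343 = 0 + \frac{12348}{31} = \frac{12348}{31}$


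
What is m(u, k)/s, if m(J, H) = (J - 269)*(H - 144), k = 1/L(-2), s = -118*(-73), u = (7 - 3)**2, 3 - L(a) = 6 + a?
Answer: 36685/8614 ≈ 4.2588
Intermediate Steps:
L(a) = -3 - a (L(a) = 3 - (6 + a) = 3 + (-6 - a) = -3 - a)
u = 16 (u = 4**2 = 16)
s = 8614
k = -1 (k = 1/(-3 - 1*(-2)) = 1/(-3 + 2) = 1/(-1) = -1)
m(J, H) = (-269 + J)*(-144 + H)
m(u, k)/s = (38736 - 269*(-1) - 144*16 - 1*16)/8614 = (38736 + 269 - 2304 - 16)*(1/8614) = 36685*(1/8614) = 36685/8614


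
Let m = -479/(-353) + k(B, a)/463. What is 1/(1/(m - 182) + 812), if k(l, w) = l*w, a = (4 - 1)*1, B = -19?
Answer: 29544242/23989761065 ≈ 0.0012315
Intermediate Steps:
a = 3 (a = 3*1 = 3)
m = 201656/163439 (m = -479/(-353) - 19*3/463 = -479*(-1/353) - 57*1/463 = 479/353 - 57/463 = 201656/163439 ≈ 1.2338)
1/(1/(m - 182) + 812) = 1/(1/(201656/163439 - 182) + 812) = 1/(1/(-29544242/163439) + 812) = 1/(-163439/29544242 + 812) = 1/(23989761065/29544242) = 29544242/23989761065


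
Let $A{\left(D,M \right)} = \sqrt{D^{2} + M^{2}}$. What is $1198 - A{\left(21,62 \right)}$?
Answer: $1198 - \sqrt{4285} \approx 1132.5$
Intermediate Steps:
$1198 - A{\left(21,62 \right)} = 1198 - \sqrt{21^{2} + 62^{2}} = 1198 - \sqrt{441 + 3844} = 1198 - \sqrt{4285}$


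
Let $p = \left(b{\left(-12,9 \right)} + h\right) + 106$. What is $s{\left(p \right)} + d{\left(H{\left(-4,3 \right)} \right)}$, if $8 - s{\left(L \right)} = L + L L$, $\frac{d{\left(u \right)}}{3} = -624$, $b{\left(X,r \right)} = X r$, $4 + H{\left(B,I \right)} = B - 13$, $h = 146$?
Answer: $-22744$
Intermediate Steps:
$H{\left(B,I \right)} = -17 + B$ ($H{\left(B,I \right)} = -4 + \left(B - 13\right) = -4 + \left(-13 + B\right) = -17 + B$)
$d{\left(u \right)} = -1872$ ($d{\left(u \right)} = 3 \left(-624\right) = -1872$)
$p = 144$ ($p = \left(\left(-12\right) 9 + 146\right) + 106 = \left(-108 + 146\right) + 106 = 38 + 106 = 144$)
$s{\left(L \right)} = 8 - L - L^{2}$ ($s{\left(L \right)} = 8 - \left(L + L L\right) = 8 - \left(L + L^{2}\right) = 8 - L - L^{2}$)
$s{\left(p \right)} + d{\left(H{\left(-4,3 \right)} \right)} = \left(8 - 144 - 144^{2}\right) - 1872 = \left(8 - 144 - 20736\right) - 1872 = -20872 - 1872 = -22744$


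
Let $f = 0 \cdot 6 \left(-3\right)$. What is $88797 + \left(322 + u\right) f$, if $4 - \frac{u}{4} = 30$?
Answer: $88797$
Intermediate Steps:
$u = -104$ ($u = 16 - 120 = -104$)
$f = 0$ ($f = 0 \left(-3\right) = 0$)
$88797 + \left(322 + u\right) f = 88797 + \left(322 - 104\right) 0 = 88797 + 218 \cdot 0 = 88797 + 0 = 88797$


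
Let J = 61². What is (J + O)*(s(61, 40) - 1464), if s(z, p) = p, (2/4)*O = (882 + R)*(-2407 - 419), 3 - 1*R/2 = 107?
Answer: 5419355248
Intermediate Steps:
R = -208 (R = 6 - 2*107 = 6 - 214 = -208)
O = -3809448 (O = 2*((882 - 208)*(-2407 - 419)) = 2*(674*(-2826)) = 2*(-1904724) = -3809448)
J = 3721
(J + O)*(s(61, 40) - 1464) = (3721 - 3809448)*(40 - 1464) = -3805727*(-1424) = 5419355248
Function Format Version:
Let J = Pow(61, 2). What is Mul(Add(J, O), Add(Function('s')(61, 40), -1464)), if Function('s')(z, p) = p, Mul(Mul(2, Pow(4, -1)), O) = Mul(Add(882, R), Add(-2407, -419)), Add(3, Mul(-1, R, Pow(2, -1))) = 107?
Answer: 5419355248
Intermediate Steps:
R = -208 (R = Add(6, Mul(-2, 107)) = Add(6, -214) = -208)
O = -3809448 (O = Mul(2, Mul(Add(882, -208), Add(-2407, -419))) = Mul(2, Mul(674, -2826)) = Mul(2, -1904724) = -3809448)
J = 3721
Mul(Add(J, O), Add(Function('s')(61, 40), -1464)) = Mul(Add(3721, -3809448), Add(40, -1464)) = Mul(-3805727, -1424) = 5419355248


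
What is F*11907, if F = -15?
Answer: -178605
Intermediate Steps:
F*11907 = -15*11907 = -178605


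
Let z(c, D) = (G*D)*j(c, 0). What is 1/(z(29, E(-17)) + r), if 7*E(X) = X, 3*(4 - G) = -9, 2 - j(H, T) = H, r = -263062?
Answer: -1/262603 ≈ -3.8080e-6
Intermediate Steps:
j(H, T) = 2 - H
G = 7 (G = 4 - ⅓*(-9) = 4 + 3 = 7)
E(X) = X/7
z(c, D) = 7*D*(2 - c) (z(c, D) = (7*D)*(2 - c) = 7*D*(2 - c))
1/(z(29, E(-17)) + r) = 1/(7*((⅐)*(-17))*(2 - 1*29) - 263062) = 1/(7*(-17/7)*(2 - 29) - 263062) = 1/(7*(-17/7)*(-27) - 263062) = 1/(459 - 263062) = 1/(-262603) = -1/262603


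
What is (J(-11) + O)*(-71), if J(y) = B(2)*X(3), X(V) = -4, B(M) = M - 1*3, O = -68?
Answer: 4544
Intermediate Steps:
B(M) = -3 + M (B(M) = M - 3 = -3 + M)
J(y) = 4 (J(y) = (-3 + 2)*(-4) = -1*(-4) = 4)
(J(-11) + O)*(-71) = (4 - 68)*(-71) = -64*(-71) = 4544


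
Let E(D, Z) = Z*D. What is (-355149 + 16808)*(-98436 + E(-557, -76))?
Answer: 18982283464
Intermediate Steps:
E(D, Z) = D*Z
(-355149 + 16808)*(-98436 + E(-557, -76)) = (-355149 + 16808)*(-98436 - 557*(-76)) = -338341*(-98436 + 42332) = -338341*(-56104) = 18982283464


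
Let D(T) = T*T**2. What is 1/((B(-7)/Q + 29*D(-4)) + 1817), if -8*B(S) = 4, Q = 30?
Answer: -60/2341 ≈ -0.025630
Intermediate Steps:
B(S) = -1/2 (B(S) = -1/8*4 = -1/2)
D(T) = T**3
1/((B(-7)/Q + 29*D(-4)) + 1817) = 1/((-1/2/30 + 29*(-4)**3) + 1817) = 1/((-1/2*1/30 + 29*(-64)) + 1817) = 1/((-1/60 - 1856) + 1817) = 1/(-111361/60 + 1817) = 1/(-2341/60) = -60/2341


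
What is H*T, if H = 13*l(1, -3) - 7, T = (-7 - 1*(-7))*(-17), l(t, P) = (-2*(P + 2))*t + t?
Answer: 0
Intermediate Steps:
l(t, P) = t + t*(-4 - 2*P) (l(t, P) = (-2*(2 + P))*t + t = (-4 - 2*P)*t + t = t*(-4 - 2*P) + t = t + t*(-4 - 2*P))
T = 0 (T = (-7 + 7)*(-17) = 0*(-17) = 0)
H = 32 (H = 13*(-1*1*(3 + 2*(-3))) - 7 = 13*(-1*1*(3 - 6)) - 7 = 13*(-1*1*(-3)) - 7 = 13*3 - 7 = 39 - 7 = 32)
H*T = 32*0 = 0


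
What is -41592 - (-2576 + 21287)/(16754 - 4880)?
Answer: -164627373/3958 ≈ -41594.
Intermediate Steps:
-41592 - (-2576 + 21287)/(16754 - 4880) = -41592 - 18711/11874 = -41592 - 1*6237/3958 = -41592 - 6237/3958 = -164627373/3958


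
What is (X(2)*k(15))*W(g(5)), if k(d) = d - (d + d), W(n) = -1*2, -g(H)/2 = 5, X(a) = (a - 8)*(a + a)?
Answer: -720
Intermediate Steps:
X(a) = 2*a*(-8 + a) (X(a) = (-8 + a)*(2*a) = 2*a*(-8 + a))
g(H) = -10 (g(H) = -2*5 = -10)
W(n) = -2
k(d) = -d (k(d) = d - 2*d = -d)
(X(2)*k(15))*W(g(5)) = ((2*2*(-8 + 2))*(-1*15))*(-2) = ((2*2*(-6))*(-15))*(-2) = -24*(-15)*(-2) = 360*(-2) = -720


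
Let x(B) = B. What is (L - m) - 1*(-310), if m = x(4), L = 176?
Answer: 482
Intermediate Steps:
m = 4
(L - m) - 1*(-310) = (176 - 1*4) - 1*(-310) = (176 - 4) + 310 = 172 + 310 = 482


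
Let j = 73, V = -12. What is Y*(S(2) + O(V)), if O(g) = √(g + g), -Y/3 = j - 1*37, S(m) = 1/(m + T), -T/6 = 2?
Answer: 54/5 - 216*I*√6 ≈ 10.8 - 529.09*I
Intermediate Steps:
T = -12 (T = -6*2 = -12)
S(m) = 1/(-12 + m) (S(m) = 1/(m - 12) = 1/(-12 + m))
Y = -108 (Y = -3*(73 - 1*37) = -3*(73 - 37) = -3*36 = -108)
O(g) = √2*√g (O(g) = √(2*g) = √2*√g)
Y*(S(2) + O(V)) = -108*(1/(-12 + 2) + √2*√(-12)) = -108*(1/(-10) + √2*(2*I*√3)) = -108*(-⅒ + 2*I*√6) = 54/5 - 216*I*√6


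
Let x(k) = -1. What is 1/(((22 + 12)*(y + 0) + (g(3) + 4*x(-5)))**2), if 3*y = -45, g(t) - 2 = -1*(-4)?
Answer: 1/258064 ≈ 3.8750e-6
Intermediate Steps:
g(t) = 6 (g(t) = 2 - 1*(-4) = 2 + 4 = 6)
y = -15 (y = (1/3)*(-45) = -15)
1/(((22 + 12)*(y + 0) + (g(3) + 4*x(-5)))**2) = 1/(((22 + 12)*(-15 + 0) + (6 + 4*(-1)))**2) = 1/((34*(-15) + (6 - 4))**2) = 1/((-510 + 2)**2) = 1/((-508)**2) = 1/258064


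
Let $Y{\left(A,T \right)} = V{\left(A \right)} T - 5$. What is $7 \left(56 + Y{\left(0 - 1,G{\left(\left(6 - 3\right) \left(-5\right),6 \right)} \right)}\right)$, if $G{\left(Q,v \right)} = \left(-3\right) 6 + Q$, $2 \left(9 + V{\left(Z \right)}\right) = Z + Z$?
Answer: $2667$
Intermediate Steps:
$V{\left(Z \right)} = -9 + Z$ ($V{\left(Z \right)} = -9 + \frac{Z + Z}{2} = -9 + \frac{2 Z}{2} = -9 + Z$)
$G{\left(Q,v \right)} = -18 + Q$
$Y{\left(A,T \right)} = -5 + T \left(-9 + A\right)$ ($Y{\left(A,T \right)} = \left(-9 + A\right) T - 5 = T \left(-9 + A\right) - 5 = -5 + T \left(-9 + A\right)$)
$7 \left(56 + Y{\left(0 - 1,G{\left(\left(6 - 3\right) \left(-5\right),6 \right)} \right)}\right) = 7 \left(56 - \left(5 - \left(-18 + \left(6 - 3\right) \left(-5\right)\right) \left(-9 + \left(0 - 1\right)\right)\right)\right) = 7 \left(56 - \left(5 - \left(-18 + 3 \left(-5\right)\right) \left(-9 - 1\right)\right)\right) = 7 \left(56 - \left(5 - \left(-18 - 15\right) \left(-10\right)\right)\right) = 7 \left(56 - -325\right) = 7 \left(56 + \left(-5 + 330\right)\right) = 7 \left(56 + 325\right) = 7 \cdot 381 = 2667$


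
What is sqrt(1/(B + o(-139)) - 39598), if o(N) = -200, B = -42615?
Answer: I*sqrt(72588053104365)/42815 ≈ 198.99*I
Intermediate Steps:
sqrt(1/(B + o(-139)) - 39598) = sqrt(1/(-42615 - 200) - 39598) = sqrt(1/(-42815) - 39598) = sqrt(-1/42815 - 39598) = sqrt(-1695388371/42815) = I*sqrt(72588053104365)/42815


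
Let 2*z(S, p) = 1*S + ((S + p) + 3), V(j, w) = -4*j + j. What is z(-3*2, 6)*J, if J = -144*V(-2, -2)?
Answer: 1296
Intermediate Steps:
V(j, w) = -3*j
J = -864 (J = -(-432)*(-2) = -144*6 = -864)
z(S, p) = 3/2 + S + p/2 (z(S, p) = (1*S + ((S + p) + 3))/2 = (S + (3 + S + p))/2 = (3 + p + 2*S)/2 = 3/2 + S + p/2)
z(-3*2, 6)*J = (3/2 - 3*2 + (½)*6)*(-864) = (3/2 - 6 + 3)*(-864) = -3/2*(-864) = 1296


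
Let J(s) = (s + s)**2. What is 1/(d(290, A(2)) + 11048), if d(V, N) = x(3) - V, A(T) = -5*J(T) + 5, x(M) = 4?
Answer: 1/10762 ≈ 9.2920e-5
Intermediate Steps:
J(s) = 4*s**2 (J(s) = (2*s)**2 = 4*s**2)
A(T) = 5 - 20*T**2 (A(T) = -20*T**2 + 5 = 5 - 20*T**2)
d(V, N) = 4 - V
1/(d(290, A(2)) + 11048) = 1/((4 - 1*290) + 11048) = 1/((4 - 290) + 11048) = 1/(-286 + 11048) = 1/10762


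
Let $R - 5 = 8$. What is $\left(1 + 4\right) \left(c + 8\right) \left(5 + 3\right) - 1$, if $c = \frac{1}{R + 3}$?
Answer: $\frac{643}{2} \approx 321.5$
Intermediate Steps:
$R = 13$ ($R = 5 + 8 = 13$)
$c = \frac{1}{16}$ ($c = \frac{1}{13 + 3} = \frac{1}{16} \approx 0.0625$)
$\left(1 + 4\right) \left(c + 8\right) \left(5 + 3\right) - 1 = \left(1 + 4\right) \left(\frac{1}{16} + 8\right) \left(5 + 3\right) - 1 = 5 \cdot \frac{129}{16} \cdot 8 - 1 = 5 \cdot \frac{129}{2} - 1 = \frac{645}{2} - 1 = \frac{643}{2}$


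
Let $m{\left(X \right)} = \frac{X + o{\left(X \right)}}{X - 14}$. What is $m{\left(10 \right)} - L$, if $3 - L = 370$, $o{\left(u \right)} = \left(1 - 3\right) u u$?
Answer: $\frac{829}{2} \approx 414.5$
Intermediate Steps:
$o{\left(u \right)} = - 2 u^{2}$ ($o{\left(u \right)} = \left(1 - 3\right) u u = - 2 u u = - 2 u^{2}$)
$m{\left(X \right)} = \frac{X - 2 X^{2}}{-14 + X}$ ($m{\left(X \right)} = \frac{X - 2 X^{2}}{X - 14} = \frac{X - 2 X^{2}}{-14 + X}$)
$L = -367$ ($L = 3 - 370 = -367$)
$m{\left(10 \right)} - L = \frac{10 \left(1 - 20\right)}{-14 + 10} - -367 = \frac{10 \left(1 - 20\right)}{-4} + 367 = 10 \left(- \frac{1}{4}\right) \left(-19\right) + 367 = \frac{95}{2} + 367 = \frac{829}{2}$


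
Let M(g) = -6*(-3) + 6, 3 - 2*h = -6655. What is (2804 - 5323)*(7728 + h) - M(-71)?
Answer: -27852607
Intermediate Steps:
h = 3329 (h = 3/2 - ½*(-6655) = 3/2 + 6655/2 = 3329)
M(g) = 24 (M(g) = 18 + 6 = 24)
(2804 - 5323)*(7728 + h) - M(-71) = (2804 - 5323)*(7728 + 3329) - 1*24 = -2519*11057 - 24 = -27852583 - 24 = -27852607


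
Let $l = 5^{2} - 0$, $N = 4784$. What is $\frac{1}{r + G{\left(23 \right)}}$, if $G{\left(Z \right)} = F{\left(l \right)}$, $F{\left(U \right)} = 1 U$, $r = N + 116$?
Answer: $\frac{1}{4925} \approx 0.00020305$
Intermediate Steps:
$r = 4900$ ($r = 4784 + 116 = 4900$)
$l = 25$ ($l = 25 + 0 = 25$)
$F{\left(U \right)} = U$
$G{\left(Z \right)} = 25$
$\frac{1}{r + G{\left(23 \right)}} = \frac{1}{4900 + 25} = \frac{1}{4925}$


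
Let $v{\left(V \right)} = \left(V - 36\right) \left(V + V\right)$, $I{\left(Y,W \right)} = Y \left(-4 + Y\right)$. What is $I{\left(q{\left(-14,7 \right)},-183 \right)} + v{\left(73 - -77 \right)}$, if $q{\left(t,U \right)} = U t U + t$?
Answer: $527000$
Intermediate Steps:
$q{\left(t,U \right)} = t + t U^{2}$ ($q{\left(t,U \right)} = t U^{2} + t = t + t U^{2}$)
$v{\left(V \right)} = 2 V \left(-36 + V\right)$ ($v{\left(V \right)} = \left(-36 + V\right) 2 V = 2 V \left(-36 + V\right)$)
$I{\left(q{\left(-14,7 \right)},-183 \right)} + v{\left(73 - -77 \right)} = - 14 \left(1 + 7^{2}\right) \left(-4 - 14 \left(1 + 7^{2}\right)\right) + 2 \left(73 - -77\right) \left(-36 + \left(73 - -77\right)\right) = - 14 \left(1 + 49\right) \left(-4 - 14 \left(1 + 49\right)\right) + 2 \left(73 + 77\right) \left(-36 + \left(73 + 77\right)\right) = \left(-14\right) 50 \left(-4 - 700\right) + 2 \cdot 150 \left(-36 + 150\right) = - 700 \left(-4 - 700\right) + 2 \cdot 150 \cdot 114 = \left(-700\right) \left(-704\right) + 34200 = 492800 + 34200 = 527000$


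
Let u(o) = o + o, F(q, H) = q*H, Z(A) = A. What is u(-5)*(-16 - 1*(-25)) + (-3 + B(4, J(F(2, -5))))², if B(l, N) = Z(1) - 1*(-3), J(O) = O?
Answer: -89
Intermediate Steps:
F(q, H) = H*q
B(l, N) = 4 (B(l, N) = 1 - 1*(-3) = 1 + 3 = 4)
u(o) = 2*o
u(-5)*(-16 - 1*(-25)) + (-3 + B(4, J(F(2, -5))))² = (2*(-5))*(-16 - 1*(-25)) + (-3 + 4)² = -10*(-16 + 25) + 1² = -10*9 + 1 = -90 + 1 = -89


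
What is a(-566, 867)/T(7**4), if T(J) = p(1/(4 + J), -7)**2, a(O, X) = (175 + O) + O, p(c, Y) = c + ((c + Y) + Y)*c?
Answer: -32016382556998125/977437696 ≈ -3.2755e+7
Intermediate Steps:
p(c, Y) = c + c*(c + 2*Y) (p(c, Y) = c + ((Y + c) + Y)*c = c + (c + 2*Y)*c = c + c*(c + 2*Y))
a(O, X) = 175 + 2*O
T(J) = (-13 + 1/(4 + J))**2/(4 + J)**2 (T(J) = ((1 + 1/(4 + J) + 2*(-7))/(4 + J))**2 = ((1 + 1/(4 + J) - 14)/(4 + J))**2 = ((-13 + 1/(4 + J))/(4 + J))**2 = (-13 + 1/(4 + J))**2/(4 + J)**2)
a(-566, 867)/T(7**4) = (175 + 2*(-566))/(((51 + 13*7**4)**2/(4 + 7**4)**4)) = (175 - 1132)/(((51 + 13*2401)**2/(4 + 2401)**4)) = -957*33454945200625/(51 + 31213)**2 = -957/((1/33454945200625)*31264**2) = -957/((1/33454945200625)*977437696) = -957/977437696/33454945200625 = -957*33454945200625/977437696 = -32016382556998125/977437696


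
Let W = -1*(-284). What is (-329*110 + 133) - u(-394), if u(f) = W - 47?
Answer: -36294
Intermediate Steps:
W = 284
u(f) = 237 (u(f) = 284 - 47 = 237)
(-329*110 + 133) - u(-394) = (-329*110 + 133) - 1*237 = (-36190 + 133) - 237 = -36057 - 237 = -36294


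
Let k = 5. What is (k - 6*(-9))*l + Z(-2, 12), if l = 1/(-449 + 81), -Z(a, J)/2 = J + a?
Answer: -7419/368 ≈ -20.160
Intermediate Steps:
Z(a, J) = -2*J - 2*a (Z(a, J) = -2*(J + a) = -2*J - 2*a)
l = -1/368 (l = 1/(-368) = -1/368 ≈ -0.0027174)
(k - 6*(-9))*l + Z(-2, 12) = (5 - 6*(-9))*(-1/368) + (-2*12 - 2*(-2)) = (5 + 54)*(-1/368) + (-24 + 4) = 59*(-1/368) - 20 = -59/368 - 20 = -7419/368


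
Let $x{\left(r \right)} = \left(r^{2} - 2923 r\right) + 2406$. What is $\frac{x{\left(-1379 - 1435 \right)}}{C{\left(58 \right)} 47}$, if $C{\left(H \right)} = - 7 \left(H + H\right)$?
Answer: $- \frac{4036581}{9541} \approx -423.08$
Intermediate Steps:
$C{\left(H \right)} = - 14 H$ ($C{\left(H \right)} = - 7 \cdot 2 H = - 14 H$)
$x{\left(r \right)} = 2406 + r^{2} - 2923 r$
$\frac{x{\left(-1379 - 1435 \right)}}{C{\left(58 \right)} 47} = \frac{2406 + \left(-1379 - 1435\right)^{2} - 2923 \left(-1379 - 1435\right)}{\left(-14\right) 58 \cdot 47} = \frac{2406 + \left(-2814\right)^{2} - -8225322}{\left(-812\right) 47} = \frac{2406 + 7918596 + 8225322}{-38164} = 16146324 \left(- \frac{1}{38164}\right) = - \frac{4036581}{9541}$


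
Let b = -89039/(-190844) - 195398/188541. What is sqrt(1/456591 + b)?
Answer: I*sqrt(474690410871161502943984008819)/912723344295498 ≈ 0.75486*I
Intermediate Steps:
b = -20503033813/35981918604 (b = -89039*(-1/190844) - 195398*1/188541 = 89039/190844 - 195398/188541 = -20503033813/35981918604 ≈ -0.56981)
sqrt(1/456591 + b) = sqrt(1/456591 - 20503033813/35981918604) = sqrt(-3120488243264293/5476340065772988) = I*sqrt(474690410871161502943984008819)/912723344295498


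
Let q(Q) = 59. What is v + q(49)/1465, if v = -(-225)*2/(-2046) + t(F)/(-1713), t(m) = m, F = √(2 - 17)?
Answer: -89756/499565 - I*√15/1713 ≈ -0.17967 - 0.0022609*I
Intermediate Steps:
F = I*√15 (F = √(-15) = I*√15 ≈ 3.873*I)
v = -75/341 - I*√15/1713 (v = -(-225)*2/(-2046) + (I*√15)/(-1713) = -75*(-6)*(-1/2046) + (I*√15)*(-1/1713) = 450*(-1/2046) - I*√15/1713 = -75/341 - I*√15/1713 ≈ -0.21994 - 0.0022609*I)
v + q(49)/1465 = (-75/341 - I*√15/1713) + 59/1465 = -89756/499565 - I*√15/1713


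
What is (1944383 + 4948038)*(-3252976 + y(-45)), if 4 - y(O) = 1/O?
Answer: -1008938356742119/45 ≈ -2.2421e+13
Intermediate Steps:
y(O) = 4 - 1/O
(1944383 + 4948038)*(-3252976 + y(-45)) = (1944383 + 4948038)*(-3252976 + (4 - 1/(-45))) = 6892421*(-3252976 + (4 - 1*(-1/45))) = 6892421*(-3252976 + (4 + 1/45)) = 6892421*(-3252976 + 181/45) = 6892421*(-146383739/45) = -1008938356742119/45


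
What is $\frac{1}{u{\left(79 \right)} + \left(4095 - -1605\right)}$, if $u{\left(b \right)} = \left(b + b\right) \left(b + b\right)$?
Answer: $\frac{1}{30664} \approx 3.2612 \cdot 10^{-5}$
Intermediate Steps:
$u{\left(b \right)} = 4 b^{2}$ ($u{\left(b \right)} = 2 b 2 b = 4 b^{2}$)
$\frac{1}{u{\left(79 \right)} + \left(4095 - -1605\right)} = \frac{1}{4 \cdot 79^{2} + \left(4095 - -1605\right)} = \frac{1}{4 \cdot 6241 + \left(4095 + 1605\right)} = \frac{1}{24964 + 5700} = \frac{1}{30664}$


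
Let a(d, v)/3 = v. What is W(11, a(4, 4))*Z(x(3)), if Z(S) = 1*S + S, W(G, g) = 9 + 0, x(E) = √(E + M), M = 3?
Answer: 18*√6 ≈ 44.091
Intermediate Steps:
a(d, v) = 3*v
x(E) = √(3 + E) (x(E) = √(E + 3) = √(3 + E))
W(G, g) = 9
Z(S) = 2*S (Z(S) = S + S = 2*S)
W(11, a(4, 4))*Z(x(3)) = 9*(2*√(3 + 3)) = 9*(2*√6) = 18*√6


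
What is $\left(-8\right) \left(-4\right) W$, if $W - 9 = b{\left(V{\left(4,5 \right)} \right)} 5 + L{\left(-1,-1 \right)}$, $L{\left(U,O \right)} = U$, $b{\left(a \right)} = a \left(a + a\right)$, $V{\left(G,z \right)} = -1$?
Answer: $576$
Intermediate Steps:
$b{\left(a \right)} = 2 a^{2}$ ($b{\left(a \right)} = a 2 a = 2 a^{2}$)
$W = 18$ ($W = 9 - \left(1 - 2 \left(-1\right)^{2} \cdot 5\right) = 9 - \left(1 - 2 \cdot 1 \cdot 5\right) = 9 + \left(2 \cdot 5 - 1\right) = 9 + \left(10 - 1\right) = 9 + 9 = 18$)
$\left(-8\right) \left(-4\right) W = \left(-8\right) \left(-4\right) 18 = 32 \cdot 18 = 576$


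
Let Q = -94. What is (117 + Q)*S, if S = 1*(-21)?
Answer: -483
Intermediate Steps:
S = -21
(117 + Q)*S = (117 - 94)*(-21) = 23*(-21) = -483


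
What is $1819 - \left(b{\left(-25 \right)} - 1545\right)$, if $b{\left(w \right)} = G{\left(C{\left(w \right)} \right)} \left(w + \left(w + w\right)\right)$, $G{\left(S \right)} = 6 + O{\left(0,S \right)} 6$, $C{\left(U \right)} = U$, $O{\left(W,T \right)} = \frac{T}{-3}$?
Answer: $7564$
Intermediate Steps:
$O{\left(W,T \right)} = - \frac{T}{3}$ ($O{\left(W,T \right)} = T \left(- \frac{1}{3}\right) = - \frac{T}{3}$)
$G{\left(S \right)} = 6 - 2 S$ ($G{\left(S \right)} = 6 + - \frac{S}{3} \cdot 6 = 6 - 2 S$)
$b{\left(w \right)} = 3 w \left(6 - 2 w\right)$ ($b{\left(w \right)} = \left(6 - 2 w\right) \left(w + \left(w + w\right)\right) = \left(6 - 2 w\right) \left(w + 2 w\right) = \left(6 - 2 w\right) 3 w = 3 w \left(6 - 2 w\right)$)
$1819 - \left(b{\left(-25 \right)} - 1545\right) = 1819 - \left(6 \left(-25\right) \left(3 - -25\right) - 1545\right) = 1819 - \left(6 \left(-25\right) \left(3 + 25\right) - 1545\right) = 1819 - \left(6 \left(-25\right) 28 - 1545\right) = 1819 - \left(-4200 - 1545\right) = 1819 - -5745 = 1819 + 5745 = 7564$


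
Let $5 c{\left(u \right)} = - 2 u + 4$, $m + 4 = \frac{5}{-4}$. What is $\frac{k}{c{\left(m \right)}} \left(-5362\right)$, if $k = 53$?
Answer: $- \frac{2841860}{29} \approx -97995.0$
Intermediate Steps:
$m = - \frac{21}{4}$ ($m = -4 + \frac{5}{-4} = -4 + 5 \left(- \frac{1}{4}\right) = -4 - \frac{5}{4} = - \frac{21}{4} \approx -5.25$)
$c{\left(u \right)} = \frac{4}{5} - \frac{2 u}{5}$ ($c{\left(u \right)} = \frac{- 2 u + 4}{5} = \frac{4 - 2 u}{5} = \frac{4}{5} - \frac{2 u}{5}$)
$\frac{k}{c{\left(m \right)}} \left(-5362\right) = \frac{53}{\frac{4}{5} - - \frac{21}{10}} \left(-5362\right) = \frac{53}{\frac{4}{5} + \frac{21}{10}} \left(-5362\right) = \frac{53}{\frac{29}{10}} \left(-5362\right) = 53 \cdot \frac{10}{29} \left(-5362\right) = \frac{530}{29} \left(-5362\right) = - \frac{2841860}{29}$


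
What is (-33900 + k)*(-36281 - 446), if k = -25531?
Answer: 2182722337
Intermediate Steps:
(-33900 + k)*(-36281 - 446) = (-33900 - 25531)*(-36281 - 446) = -59431*(-36727) = 2182722337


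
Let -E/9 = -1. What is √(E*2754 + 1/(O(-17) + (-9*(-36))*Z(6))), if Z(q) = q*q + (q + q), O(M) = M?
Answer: √5981759688385/15535 ≈ 157.44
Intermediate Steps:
Z(q) = q² + 2*q
E = 9 (E = -9*(-1) = 9)
√(E*2754 + 1/(O(-17) + (-9*(-36))*Z(6))) = √(9*2754 + 1/(-17 + (-9*(-36))*(6*(2 + 6)))) = √(24786 + 1/(-17 + 324*(6*8))) = √(24786 + 1/(-17 + 324*48)) = √(24786 + 1/(-17 + 15552)) = √(24786 + 1/15535) = √(385050511/15535) = √5981759688385/15535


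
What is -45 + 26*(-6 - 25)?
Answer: -851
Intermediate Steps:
-45 + 26*(-6 - 25) = -45 + 26*(-31) = -45 - 806 = -851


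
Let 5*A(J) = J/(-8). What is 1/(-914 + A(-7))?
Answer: -40/36553 ≈ -0.0010943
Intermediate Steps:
A(J) = -J/40 (A(J) = (J/(-8))/5 = (J*(-⅛))/5 = (-J/8)/5 = -J/40)
1/(-914 + A(-7)) = 1/(-914 - 1/40*(-7)) = 1/(-914 + 7/40) = 1/(-36553/40) = -40/36553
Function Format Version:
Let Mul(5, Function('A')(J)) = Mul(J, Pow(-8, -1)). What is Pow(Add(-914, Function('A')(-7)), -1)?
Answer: Rational(-40, 36553) ≈ -0.0010943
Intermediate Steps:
Function('A')(J) = Mul(Rational(-1, 40), J) (Function('A')(J) = Mul(Rational(1, 5), Mul(J, Pow(-8, -1))) = Mul(Rational(1, 5), Mul(J, Rational(-1, 8))) = Mul(Rational(1, 5), Mul(Rational(-1, 8), J)) = Mul(Rational(-1, 40), J))
Pow(Add(-914, Function('A')(-7)), -1) = Pow(Add(-914, Mul(Rational(-1, 40), -7)), -1) = Pow(Add(-914, Rational(7, 40)), -1) = Pow(Rational(-36553, 40), -1) = Rational(-40, 36553)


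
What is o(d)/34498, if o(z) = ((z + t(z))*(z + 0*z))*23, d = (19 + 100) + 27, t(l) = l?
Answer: 490268/17249 ≈ 28.423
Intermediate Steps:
d = 146 (d = 119 + 27 = 146)
o(z) = 46*z**2 (o(z) = ((z + z)*(z + 0*z))*23 = ((2*z)*(z + 0))*23 = ((2*z)*z)*23 = (2*z**2)*23 = 46*z**2)
o(d)/34498 = (46*146**2)/34498 = (46*21316)*(1/34498) = 980536*(1/34498) = 490268/17249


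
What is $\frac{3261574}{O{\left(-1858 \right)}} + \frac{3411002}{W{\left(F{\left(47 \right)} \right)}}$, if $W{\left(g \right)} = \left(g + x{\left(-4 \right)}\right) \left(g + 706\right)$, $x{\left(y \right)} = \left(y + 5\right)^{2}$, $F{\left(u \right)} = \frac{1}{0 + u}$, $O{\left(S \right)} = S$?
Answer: $\frac{2201216917157}{739848168} \approx 2975.2$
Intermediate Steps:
$F{\left(u \right)} = \frac{1}{u}$
$x{\left(y \right)} = \left(5 + y\right)^{2}$
$W{\left(g \right)} = \left(1 + g\right) \left(706 + g\right)$ ($W{\left(g \right)} = \left(g + \left(5 - 4\right)^{2}\right) \left(g + 706\right) = \left(g + 1^{2}\right) \left(706 + g\right) = \left(g + 1\right) \left(706 + g\right) = \left(1 + g\right) \left(706 + g\right)$)
$\frac{3261574}{O{\left(-1858 \right)}} + \frac{3411002}{W{\left(F{\left(47 \right)} \right)}} = \frac{3261574}{-1858} + \frac{3411002}{706 + \left(\frac{1}{47}\right)^{2} + \frac{707}{47}} = 3261574 \left(- \frac{1}{1858}\right) + \frac{3411002}{706 + \left(\frac{1}{47}\right)^{2} + 707 \cdot \frac{1}{47}} = - \frac{1630787}{929} + \frac{3411002}{706 + \frac{1}{2209} + \frac{707}{47}} = - \frac{1630787}{929} + \frac{3411002}{\frac{1592784}{2209}} = - \frac{1630787}{929} + 3411002 \cdot \frac{2209}{1592784} = - \frac{1630787}{929} + \frac{3767451709}{796392} = \frac{2201216917157}{739848168}$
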